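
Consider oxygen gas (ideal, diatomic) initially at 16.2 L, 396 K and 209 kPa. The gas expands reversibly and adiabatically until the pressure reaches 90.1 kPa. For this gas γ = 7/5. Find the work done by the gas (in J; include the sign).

n = P₁V₁/(RT₁) = 209×16.2/(8.314×396) = 1.03 mol.
Adiabatic: T₂/T₁ = (P₂/P₁)^((γ−1)/γ) ⇒ T₂ = 396×(0.431)^0.286 = 311 K; V₂ = 29.5 L.
ΔU = nCvΔT = 1.03×20.8×(311−396) = -1810 J.
Q = 0 for an adiabatic process, so W = −ΔU = 1810 J.

1810 J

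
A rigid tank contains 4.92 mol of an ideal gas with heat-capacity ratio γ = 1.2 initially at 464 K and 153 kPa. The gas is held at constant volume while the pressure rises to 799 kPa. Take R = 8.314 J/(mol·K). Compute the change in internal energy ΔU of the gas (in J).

V₁ = nRT₁/P₁ = 4.92×8.314×464/153 = 124 L.
Isochoric: V stays 124 L; P/T = const ⇒ T₂ = 2420 K, P₂ = 799 kPa.
For an ideal gas ΔU = nCvΔT with Cv = R/(γ−1) = 41.6 J/(mol·K).
ΔU = 4.92×41.6×(2420−464) = 401000 J.

401000 J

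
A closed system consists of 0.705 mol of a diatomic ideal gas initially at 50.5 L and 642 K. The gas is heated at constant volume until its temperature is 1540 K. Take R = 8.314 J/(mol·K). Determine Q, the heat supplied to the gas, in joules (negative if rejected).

P₁ = nRT₁/V₁ = 0.705×8.314×642/50.5 = 74.5 kPa.
Isochoric: V stays 50.5 L; P/T = const ⇒ T₂ = 1540 K, P₂ = 179 kPa.
W = 0 (no volume change).
ΔU = nCvΔT = 0.705×20.8×(1540−642) = 13200 J.
Q = ΔU = 13200 J.

13200 J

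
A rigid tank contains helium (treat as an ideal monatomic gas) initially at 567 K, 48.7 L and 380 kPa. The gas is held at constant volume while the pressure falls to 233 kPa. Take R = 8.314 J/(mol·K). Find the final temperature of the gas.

Isochoric: V stays 48.7 L; P/T = const ⇒ T₂ = 348 K, P₂ = 233 kPa.

348 K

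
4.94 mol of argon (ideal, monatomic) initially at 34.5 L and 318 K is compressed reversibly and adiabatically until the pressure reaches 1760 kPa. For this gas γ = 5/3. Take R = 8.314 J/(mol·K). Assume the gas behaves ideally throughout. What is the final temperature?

P₁ = nRT₁/V₁ = 4.94×8.314×318/34.5 = 379 kPa.
Adiabatic: T₂/T₁ = (P₂/P₁)^((γ−1)/γ) ⇒ T₂ = 318×(4.65)^0.400 = 588 K; V₂ = 13.7 L.

588 K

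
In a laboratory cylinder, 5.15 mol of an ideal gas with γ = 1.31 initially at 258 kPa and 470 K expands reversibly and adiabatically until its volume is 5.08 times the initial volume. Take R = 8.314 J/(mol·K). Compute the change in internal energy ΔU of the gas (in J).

-25700 J

V₁ = nRT₁/P₁ = 5.15×8.314×470/258 = 78.0 L.
Adiabatic: TV^(γ−1) = const ⇒ T₂ = 470×(0.197)^0.310 = 284 K; PV^γ = const ⇒ P₂ = 30.7 kPa.
For an ideal gas ΔU = nCvΔT with Cv = R/(γ−1) = 26.8 J/(mol·K).
ΔU = 5.15×26.8×(284−470) = -25700 J.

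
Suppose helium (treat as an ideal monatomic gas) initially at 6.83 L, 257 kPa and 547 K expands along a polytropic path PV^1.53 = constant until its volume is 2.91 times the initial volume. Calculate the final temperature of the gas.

311 K

Polytropic n=1.53: T₂ = T₁(V₁/V₂)^(n−1) = 547×(0.344)^0.53 = 311 K; P₂ = P₁(V₁/V₂)^n = 50.1 kPa.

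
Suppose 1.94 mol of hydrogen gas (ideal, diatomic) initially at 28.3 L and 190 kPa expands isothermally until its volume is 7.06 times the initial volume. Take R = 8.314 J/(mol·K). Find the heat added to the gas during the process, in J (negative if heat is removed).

T₁ = P₁V₁/(nR) = 190×28.3/(1.94×8.314) = 333 K.
Isothermal: T stays 333 K; PV = const ⇒ V₂ = 200 L, P₂ = 26.9 kPa.
ΔU = 0 (ideal gas, T constant).
W = nRT ln(V₂/V₁) = 1.94×8.314×333×ln(7.06) = 10500 J.
Q = ΔU + W = 10500 J.

10500 J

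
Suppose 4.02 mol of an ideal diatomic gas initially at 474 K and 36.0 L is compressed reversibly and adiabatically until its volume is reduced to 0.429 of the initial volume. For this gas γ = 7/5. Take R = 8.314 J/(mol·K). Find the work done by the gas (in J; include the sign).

P₁ = nRT₁/V₁ = 4.02×8.314×474/36.0 = 440 kPa.
Adiabatic: TV^(γ−1) = const ⇒ T₂ = 474×(2.33)^0.400 = 665 K; PV^γ = const ⇒ P₂ = 1440 kPa.
ΔU = nCvΔT = 4.02×20.8×(665−474) = 16000 J.
Q = 0 for an adiabatic process, so W = −ΔU = -16000 J.

-16000 J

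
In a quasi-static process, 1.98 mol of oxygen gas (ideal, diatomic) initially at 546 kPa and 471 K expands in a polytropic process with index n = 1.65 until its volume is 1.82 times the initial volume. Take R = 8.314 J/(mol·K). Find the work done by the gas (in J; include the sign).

V₁ = nRT₁/P₁ = 1.98×8.314×471/546 = 14.2 L.
Polytropic n=1.65: T₂ = T₁(V₁/V₂)^(n−1) = 471×(0.549)^0.65 = 319 K; P₂ = P₁(V₁/V₂)^n = 203 kPa.
W = (P₁V₁−P₂V₂)/(n−1) = (546×14.2−203×25.8)/0.65 = 3850 J.

3850 J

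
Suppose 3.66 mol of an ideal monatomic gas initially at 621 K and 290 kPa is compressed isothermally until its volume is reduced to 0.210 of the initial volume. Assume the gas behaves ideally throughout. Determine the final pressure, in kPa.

V₁ = nRT₁/P₁ = 3.66×8.314×621/290 = 65.2 L.
Isothermal: T stays 621 K; PV = const ⇒ V₂ = 13.7 L, P₂ = 1380 kPa.

1380 kPa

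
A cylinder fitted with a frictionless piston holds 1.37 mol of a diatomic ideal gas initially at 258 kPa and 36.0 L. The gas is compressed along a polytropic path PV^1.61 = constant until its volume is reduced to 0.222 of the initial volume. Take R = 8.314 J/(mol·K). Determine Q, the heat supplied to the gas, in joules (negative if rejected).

T₁ = P₁V₁/(nR) = 258×36.0/(1.37×8.314) = 815 K.
Polytropic n=1.61: T₂ = T₁(V₁/V₂)^(n−1) = 815×(4.50)^0.61 = 2040 K; P₂ = P₁(V₁/V₂)^n = 2910 kPa.
W = (P₁V₁−P₂V₂)/(n−1) = (258×36.0−2910×7.99)/0.61 = -22900 J.
ΔU = nCvΔT = 1.37×20.8×(2040−815) = 34900 J.
Q = ΔU + W = 12000 J.

12000 J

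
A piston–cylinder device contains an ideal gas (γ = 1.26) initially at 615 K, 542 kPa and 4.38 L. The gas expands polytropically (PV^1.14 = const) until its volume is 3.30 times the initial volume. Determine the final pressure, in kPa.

Polytropic n=1.14: T₂ = T₁(V₁/V₂)^(n−1) = 615×(0.303)^0.14 = 520 K; P₂ = P₁(V₁/V₂)^n = 139 kPa.

139 kPa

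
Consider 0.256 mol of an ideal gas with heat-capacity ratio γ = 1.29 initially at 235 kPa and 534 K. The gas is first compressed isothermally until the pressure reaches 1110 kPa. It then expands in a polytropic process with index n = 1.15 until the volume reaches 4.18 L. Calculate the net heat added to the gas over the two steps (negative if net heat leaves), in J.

-1070 J

V₁ = nRT₁/P₁ = 0.256×8.314×534/235 = 4.84 L.
Step 1 — Isothermal: T stays 534 K; PV = const ⇒ V₂ = 1.02 L, P₂ = 1110 kPa.
ΔU = 0 (ideal gas, T constant).
W = nRT ln(V₂/V₁) = 0.256×8.314×534×ln(0.212) = -1760 J.
Q = ΔU + W = -1760 J.
State after step 1: P = 1110 kPa, V = 1.02 L, T = 534 K.
Step 2 — Polytropic n=1.15: T₂ = T₁(V₁/V₂)^(n−1) = 534×(0.245)^0.15 = 432 K; P₂ = P₁(V₁/V₂)^n = 220 kPa.
W = (P₁V₁−P₂V₂)/(n−1) = (1110×1.02−220×4.18)/0.15 = 1440 J.
ΔU = nCvΔT = 0.256×28.7×(432−534) = -746 J.
Q = ΔU + W = 696 J.
Net over both steps: W = -323 J, Q = -1070 J, ΔU = -746 J.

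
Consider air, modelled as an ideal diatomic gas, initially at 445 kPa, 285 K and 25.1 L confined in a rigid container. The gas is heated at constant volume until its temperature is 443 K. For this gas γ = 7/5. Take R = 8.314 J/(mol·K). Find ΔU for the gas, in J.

15500 J

n = P₁V₁/(RT₁) = 445×25.1/(8.314×285) = 4.71 mol.
Isochoric: V stays 25.1 L; P/T = const ⇒ T₂ = 443 K, P₂ = 692 kPa.
For an ideal gas ΔU = nCvΔT with Cv = (5/2)R = 20.8 J/(mol·K).
ΔU = 4.71×20.8×(443−285) = 15500 J.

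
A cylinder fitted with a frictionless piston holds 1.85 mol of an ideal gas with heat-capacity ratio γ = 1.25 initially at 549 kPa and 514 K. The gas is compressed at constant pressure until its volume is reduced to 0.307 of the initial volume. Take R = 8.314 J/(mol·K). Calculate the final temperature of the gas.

158 K

V₁ = nRT₁/P₁ = 1.85×8.314×514/549 = 14.4 L.
Isobaric: P stays 549 kPa; V/T = const ⇒ T₂ = 158 K, V₂ = 4.42 L.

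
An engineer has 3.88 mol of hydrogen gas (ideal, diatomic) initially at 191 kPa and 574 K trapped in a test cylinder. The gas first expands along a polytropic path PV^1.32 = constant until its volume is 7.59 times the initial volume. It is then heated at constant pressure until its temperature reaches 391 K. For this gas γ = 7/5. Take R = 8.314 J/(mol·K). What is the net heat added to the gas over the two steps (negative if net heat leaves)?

15800 J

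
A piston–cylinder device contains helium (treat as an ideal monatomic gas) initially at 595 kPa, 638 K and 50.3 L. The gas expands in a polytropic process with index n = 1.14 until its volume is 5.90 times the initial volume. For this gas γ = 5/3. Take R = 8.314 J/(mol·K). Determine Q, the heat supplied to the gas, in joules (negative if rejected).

37200 J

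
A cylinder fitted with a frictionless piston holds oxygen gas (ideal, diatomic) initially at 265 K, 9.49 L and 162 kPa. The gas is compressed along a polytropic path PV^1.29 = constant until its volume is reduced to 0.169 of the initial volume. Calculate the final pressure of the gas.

Polytropic n=1.29: T₂ = T₁(V₁/V₂)^(n−1) = 265×(5.92)^0.29 = 444 K; P₂ = P₁(V₁/V₂)^n = 1610 kPa.

1610 kPa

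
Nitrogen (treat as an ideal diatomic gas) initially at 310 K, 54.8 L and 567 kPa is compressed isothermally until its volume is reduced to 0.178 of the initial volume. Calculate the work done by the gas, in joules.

n = P₁V₁/(RT₁) = 567×54.8/(8.314×310) = 12.1 mol.
Isothermal: T stays 310 K; PV = const ⇒ V₂ = 9.75 L, P₂ = 3190 kPa.
W = nRT ln(V₂/V₁) = 12.1×8.314×310×ln(0.178) = -53600 J.

-53600 J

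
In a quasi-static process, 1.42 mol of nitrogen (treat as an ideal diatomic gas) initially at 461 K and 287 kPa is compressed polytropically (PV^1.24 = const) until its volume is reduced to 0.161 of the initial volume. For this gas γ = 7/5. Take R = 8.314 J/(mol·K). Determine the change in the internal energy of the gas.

7480 J

V₁ = nRT₁/P₁ = 1.42×8.314×461/287 = 19.0 L.
Polytropic n=1.24: T₂ = T₁(V₁/V₂)^(n−1) = 461×(6.21)^0.24 = 715 K; P₂ = P₁(V₁/V₂)^n = 2760 kPa.
For an ideal gas ΔU = nCvΔT with Cv = (5/2)R = 20.8 J/(mol·K).
ΔU = 1.42×20.8×(715−461) = 7480 J.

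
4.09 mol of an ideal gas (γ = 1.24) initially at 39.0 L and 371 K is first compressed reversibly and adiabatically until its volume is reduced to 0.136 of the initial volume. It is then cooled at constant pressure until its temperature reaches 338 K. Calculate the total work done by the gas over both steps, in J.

P₁ = nRT₁/V₁ = 4.09×8.314×371/39.0 = 323 kPa.
Step 1 — Adiabatic: TV^(γ−1) = const ⇒ T₂ = 371×(7.35)^0.240 = 599 K; PV^γ = const ⇒ P₂ = 3840 kPa.
ΔU = nCvΔT = 4.09×34.6×(599−371) = 32300 J.
Q = 0 for an adiabatic process, so W = −ΔU = -32300 J.
State after step 1: P = 3840 kPa, V = 5.30 L, T = 599 K.
Step 2 — Isobaric: P stays 3840 kPa; V/T = const ⇒ T₂ = 338 K, V₂ = 2.99 L.
W = PΔV = 3840×(2.99−5.30) kPa·L = -8870 J.
ΔU = nCvΔT = 4.09×34.6×(338−599) = -37000 J.
Q = ΔU + W = nCpΔT = -45800 J.
Net over both steps: W = -41200 J, Q = -45800 J, ΔU = -4680 J.

-41200 J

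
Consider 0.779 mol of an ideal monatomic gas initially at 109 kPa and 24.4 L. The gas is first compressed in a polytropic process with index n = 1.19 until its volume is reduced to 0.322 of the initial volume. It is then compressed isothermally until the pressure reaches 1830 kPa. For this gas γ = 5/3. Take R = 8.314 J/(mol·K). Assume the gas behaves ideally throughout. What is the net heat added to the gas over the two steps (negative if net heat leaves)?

T₁ = P₁V₁/(nR) = 109×24.4/(0.779×8.314) = 411 K.
Step 1 — Polytropic n=1.19: T₂ = T₁(V₁/V₂)^(n−1) = 411×(3.11)^0.19 = 509 K; P₂ = P₁(V₁/V₂)^n = 420 kPa.
W = (P₁V₁−P₂V₂)/(n−1) = (109×24.4−420×7.86)/0.19 = -3360 J.
ΔU = nCvΔT = 0.779×12.5×(509−411) = 958 J.
Q = ΔU + W = -2400 J.
State after step 1: P = 420 kPa, V = 7.86 L, T = 509 K.
Step 2 — Isothermal: T stays 509 K; PV = const ⇒ V₂ = 1.80 L, P₂ = 1830 kPa.
ΔU = 0 (ideal gas, T constant).
W = nRT ln(V₂/V₁) = 0.779×8.314×509×ln(0.229) = -4860 J.
Q = ΔU + W = -4860 J.
Net over both steps: W = -8220 J, Q = -7260 J, ΔU = 958 J.

-7260 J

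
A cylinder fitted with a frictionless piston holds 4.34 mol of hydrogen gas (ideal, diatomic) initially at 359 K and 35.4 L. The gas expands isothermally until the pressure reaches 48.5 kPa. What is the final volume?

P₁ = nRT₁/V₁ = 4.34×8.314×359/35.4 = 366 kPa.
Isothermal: T stays 359 K; PV = const ⇒ V₂ = 267 L, P₂ = 48.5 kPa.

267 L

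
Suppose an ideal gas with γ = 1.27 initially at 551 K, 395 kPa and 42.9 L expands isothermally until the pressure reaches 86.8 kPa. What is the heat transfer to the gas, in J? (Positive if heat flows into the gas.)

25700 J

n = P₁V₁/(RT₁) = 395×42.9/(8.314×551) = 3.70 mol.
Isothermal: T stays 551 K; PV = const ⇒ V₂ = 195 L, P₂ = 86.8 kPa.
ΔU = 0 (ideal gas, T constant).
W = nRT ln(V₂/V₁) = 3.70×8.314×551×ln(4.55) = 25700 J.
Q = ΔU + W = 25700 J.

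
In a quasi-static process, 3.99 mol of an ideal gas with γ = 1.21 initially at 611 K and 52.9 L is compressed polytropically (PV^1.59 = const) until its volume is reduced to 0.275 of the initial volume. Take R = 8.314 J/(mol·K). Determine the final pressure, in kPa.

P₁ = nRT₁/V₁ = 3.99×8.314×611/52.9 = 383 kPa.
Polytropic n=1.59: T₂ = T₁(V₁/V₂)^(n−1) = 611×(3.64)^0.59 = 1310 K; P₂ = P₁(V₁/V₂)^n = 2980 kPa.

2980 kPa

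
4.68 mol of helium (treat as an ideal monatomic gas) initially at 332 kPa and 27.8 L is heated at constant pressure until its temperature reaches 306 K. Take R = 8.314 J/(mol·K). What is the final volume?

35.9 L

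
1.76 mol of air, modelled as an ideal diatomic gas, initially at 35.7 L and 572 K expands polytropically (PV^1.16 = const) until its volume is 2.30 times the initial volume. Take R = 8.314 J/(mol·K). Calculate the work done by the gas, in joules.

P₁ = nRT₁/V₁ = 1.76×8.314×572/35.7 = 234 kPa.
Polytropic n=1.16: T₂ = T₁(V₁/V₂)^(n−1) = 572×(0.435)^0.16 = 501 K; P₂ = P₁(V₁/V₂)^n = 89.2 kPa.
W = (P₁V₁−P₂V₂)/(n−1) = (234×35.7−89.2×82.1)/0.16 = 6530 J.

6530 J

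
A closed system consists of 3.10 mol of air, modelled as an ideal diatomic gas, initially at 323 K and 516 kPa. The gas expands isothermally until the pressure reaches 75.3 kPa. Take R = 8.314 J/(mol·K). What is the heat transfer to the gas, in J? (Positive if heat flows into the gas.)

16000 J

V₁ = nRT₁/P₁ = 3.10×8.314×323/516 = 16.1 L.
Isothermal: T stays 323 K; PV = const ⇒ V₂ = 111 L, P₂ = 75.3 kPa.
ΔU = 0 (ideal gas, T constant).
W = nRT ln(V₂/V₁) = 3.10×8.314×323×ln(6.85) = 16000 J.
Q = ΔU + W = 16000 J.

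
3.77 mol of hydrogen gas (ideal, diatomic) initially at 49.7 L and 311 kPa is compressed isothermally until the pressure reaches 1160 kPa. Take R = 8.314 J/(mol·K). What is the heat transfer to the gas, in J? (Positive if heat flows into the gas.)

T₁ = P₁V₁/(nR) = 311×49.7/(3.77×8.314) = 493 K.
Isothermal: T stays 493 K; PV = const ⇒ V₂ = 13.3 L, P₂ = 1160 kPa.
ΔU = 0 (ideal gas, T constant).
W = nRT ln(V₂/V₁) = 3.77×8.314×493×ln(0.268) = -20300 J.
Q = ΔU + W = -20300 J.

-20300 J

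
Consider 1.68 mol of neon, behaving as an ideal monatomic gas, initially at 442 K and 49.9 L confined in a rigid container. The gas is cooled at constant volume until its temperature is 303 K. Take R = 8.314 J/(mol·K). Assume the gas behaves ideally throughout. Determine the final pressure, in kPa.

P₁ = nRT₁/V₁ = 1.68×8.314×442/49.9 = 124 kPa.
Isochoric: V stays 49.9 L; P/T = const ⇒ T₂ = 303 K, P₂ = 84.8 kPa.

84.8 kPa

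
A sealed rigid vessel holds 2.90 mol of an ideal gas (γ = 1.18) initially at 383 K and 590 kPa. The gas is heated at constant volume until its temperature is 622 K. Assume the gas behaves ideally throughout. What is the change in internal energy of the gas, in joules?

32000 J

V₁ = nRT₁/P₁ = 2.90×8.314×383/590 = 15.7 L.
Isochoric: V stays 15.7 L; P/T = const ⇒ T₂ = 622 K, P₂ = 958 kPa.
For an ideal gas ΔU = nCvΔT with Cv = R/(γ−1) = 46.2 J/(mol·K).
ΔU = 2.90×46.2×(622−383) = 32000 J.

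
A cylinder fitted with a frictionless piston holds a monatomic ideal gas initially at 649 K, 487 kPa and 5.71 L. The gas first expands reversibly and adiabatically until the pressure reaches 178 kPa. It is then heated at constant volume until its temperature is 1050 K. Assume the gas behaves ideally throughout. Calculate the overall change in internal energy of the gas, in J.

2580 J

n = P₁V₁/(RT₁) = 487×5.71/(8.314×649) = 0.515 mol.
Step 1 — Adiabatic: T₂/T₁ = (P₂/P₁)^((γ−1)/γ) ⇒ T₂ = 649×(0.366)^0.400 = 434 K; V₂ = 10.4 L.
ΔU = nCvΔT = 0.515×12.5×(434−649) = -1380 J.
Q = 0 for an adiabatic process, so W = −ΔU = 1380 J.
State after step 1: P = 178 kPa, V = 10.4 L, T = 434 K.
Step 2 — Isochoric: V stays 10.4 L; P/T = const ⇒ T₂ = 1050 K, P₂ = 431 kPa.
W = 0 (no volume change).
ΔU = nCvΔT = 0.515×12.5×(1050−434) = 3960 J.
Q = ΔU = 3960 J.
Net over both steps: W = 1380 J, Q = 3960 J, ΔU = 2580 J.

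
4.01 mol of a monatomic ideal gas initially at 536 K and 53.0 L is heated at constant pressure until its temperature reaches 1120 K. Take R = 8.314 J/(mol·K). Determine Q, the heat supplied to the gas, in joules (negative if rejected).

P₁ = nRT₁/V₁ = 4.01×8.314×536/53.0 = 337 kPa.
Isobaric: P stays 337 kPa; V/T = const ⇒ T₂ = 1120 K, V₂ = 111 L.
W = PΔV = 337×(111−53.0) kPa·L = 19500 J.
ΔU = nCvΔT = 4.01×12.5×(1120−536) = 29200 J.
Q = ΔU + W = nCpΔT = 48700 J.

48700 J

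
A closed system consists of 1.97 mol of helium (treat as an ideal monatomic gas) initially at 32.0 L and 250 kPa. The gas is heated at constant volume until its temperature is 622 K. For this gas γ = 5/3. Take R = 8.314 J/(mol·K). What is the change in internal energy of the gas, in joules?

T₁ = P₁V₁/(nR) = 250×32.0/(1.97×8.314) = 488 K.
Isochoric: V stays 32.0 L; P/T = const ⇒ T₂ = 622 K, P₂ = 318 kPa.
For an ideal gas ΔU = nCvΔT with Cv = (3/2)R = 12.5 J/(mol·K).
ΔU = 1.97×12.5×(622−488) = 3280 J.

3280 J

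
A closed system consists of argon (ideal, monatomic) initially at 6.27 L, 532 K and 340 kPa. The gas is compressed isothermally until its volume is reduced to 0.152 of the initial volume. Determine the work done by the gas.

-4020 J

n = P₁V₁/(RT₁) = 340×6.27/(8.314×532) = 0.482 mol.
Isothermal: T stays 532 K; PV = const ⇒ V₂ = 0.953 L, P₂ = 2240 kPa.
W = nRT ln(V₂/V₁) = 0.482×8.314×532×ln(0.152) = -4020 J.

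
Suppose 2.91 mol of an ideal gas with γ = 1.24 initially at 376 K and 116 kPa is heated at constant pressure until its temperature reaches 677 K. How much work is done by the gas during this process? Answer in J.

7280 J

V₁ = nRT₁/P₁ = 2.91×8.314×376/116 = 78.4 L.
Isobaric: P stays 116 kPa; V/T = const ⇒ T₂ = 677 K, V₂ = 141 L.
W = PΔV = 116×(141−78.4) kPa·L = 7280 J.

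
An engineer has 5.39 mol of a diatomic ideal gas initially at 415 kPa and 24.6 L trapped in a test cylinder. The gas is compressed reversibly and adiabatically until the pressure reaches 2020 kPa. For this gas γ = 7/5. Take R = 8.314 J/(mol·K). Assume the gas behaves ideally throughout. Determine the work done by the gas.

T₁ = P₁V₁/(nR) = 415×24.6/(5.39×8.314) = 228 K.
Adiabatic: T₂/T₁ = (P₂/P₁)^((γ−1)/γ) ⇒ T₂ = 228×(4.87)^0.286 = 358 K; V₂ = 7.94 L.
ΔU = nCvΔT = 5.39×20.8×(358−228) = 14600 J.
Q = 0 for an adiabatic process, so W = −ΔU = -14600 J.

-14600 J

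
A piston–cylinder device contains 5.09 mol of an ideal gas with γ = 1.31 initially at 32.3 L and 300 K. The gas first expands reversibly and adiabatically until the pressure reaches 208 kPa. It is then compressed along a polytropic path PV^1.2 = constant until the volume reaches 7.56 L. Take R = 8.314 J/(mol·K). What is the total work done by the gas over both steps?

-20100 J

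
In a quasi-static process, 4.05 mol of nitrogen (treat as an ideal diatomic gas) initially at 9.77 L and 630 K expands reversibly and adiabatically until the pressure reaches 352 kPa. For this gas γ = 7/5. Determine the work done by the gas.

21500 J

P₁ = nRT₁/V₁ = 4.05×8.314×630/9.77 = 2170 kPa.
Adiabatic: T₂/T₁ = (P₂/P₁)^((γ−1)/γ) ⇒ T₂ = 630×(0.162)^0.286 = 375 K; V₂ = 35.8 L.
ΔU = nCvΔT = 4.05×20.8×(375−630) = -21500 J.
Q = 0 for an adiabatic process, so W = −ΔU = 21500 J.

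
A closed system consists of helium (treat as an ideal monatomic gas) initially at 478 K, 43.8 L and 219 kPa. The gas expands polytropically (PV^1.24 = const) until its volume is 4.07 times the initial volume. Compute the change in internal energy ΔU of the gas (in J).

-4120 J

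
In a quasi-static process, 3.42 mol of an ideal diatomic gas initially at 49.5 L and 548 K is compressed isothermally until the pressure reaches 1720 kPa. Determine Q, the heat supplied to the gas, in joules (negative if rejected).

-26500 J

P₁ = nRT₁/V₁ = 3.42×8.314×548/49.5 = 315 kPa.
Isothermal: T stays 548 K; PV = const ⇒ V₂ = 9.06 L, P₂ = 1720 kPa.
ΔU = 0 (ideal gas, T constant).
W = nRT ln(V₂/V₁) = 3.42×8.314×548×ln(0.183) = -26500 J.
Q = ΔU + W = -26500 J.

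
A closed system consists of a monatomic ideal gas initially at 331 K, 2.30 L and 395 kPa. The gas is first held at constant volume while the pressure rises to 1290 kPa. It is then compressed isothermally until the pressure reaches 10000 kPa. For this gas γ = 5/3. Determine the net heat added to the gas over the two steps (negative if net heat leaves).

-2990 J

n = P₁V₁/(RT₁) = 395×2.30/(8.314×331) = 0.330 mol.
Step 1 — Isochoric: V stays 2.30 L; P/T = const ⇒ T₂ = 1080 K, P₂ = 1290 kPa.
W = 0 (no volume change).
ΔU = nCvΔT = 0.330×12.5×(1080−331) = 3090 J.
Q = ΔU = 3090 J.
State after step 1: P = 1290 kPa, V = 2.30 L, T = 1080 K.
Step 2 — Isothermal: T stays 1080 K; PV = const ⇒ V₂ = 0.297 L, P₂ = 10000 kPa.
ΔU = 0 (ideal gas, T constant).
W = nRT ln(V₂/V₁) = 0.330×8.314×1080×ln(0.129) = -6080 J.
Q = ΔU + W = -6080 J.
Net over both steps: W = -6080 J, Q = -2990 J, ΔU = 3090 J.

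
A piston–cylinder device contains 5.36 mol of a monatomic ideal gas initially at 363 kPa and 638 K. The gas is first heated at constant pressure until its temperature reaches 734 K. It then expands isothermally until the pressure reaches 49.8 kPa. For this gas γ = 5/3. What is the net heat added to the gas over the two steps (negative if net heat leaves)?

V₁ = nRT₁/P₁ = 5.36×8.314×638/363 = 78.3 L.
Step 1 — Isobaric: P stays 363 kPa; V/T = const ⇒ T₂ = 734 K, V₂ = 90.1 L.
W = PΔV = 363×(90.1−78.3) kPa·L = 4280 J.
ΔU = nCvΔT = 5.36×12.5×(734−638) = 6420 J.
Q = ΔU + W = nCpΔT = 10700 J.
State after step 1: P = 363 kPa, V = 90.1 L, T = 734 K.
Step 2 — Isothermal: T stays 734 K; PV = const ⇒ V₂ = 657 L, P₂ = 49.8 kPa.
ΔU = 0 (ideal gas, T constant).
W = nRT ln(V₂/V₁) = 5.36×8.314×734×ln(7.29) = 65000 J.
Q = ΔU + W = 65000 J.
Net over both steps: W = 69300 J, Q = 75700 J, ΔU = 6420 J.

75700 J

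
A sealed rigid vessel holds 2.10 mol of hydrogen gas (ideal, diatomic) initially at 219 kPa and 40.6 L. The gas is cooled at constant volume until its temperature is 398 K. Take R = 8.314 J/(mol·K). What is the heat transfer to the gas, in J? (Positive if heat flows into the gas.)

T₁ = P₁V₁/(nR) = 219×40.6/(2.10×8.314) = 509 K.
Isochoric: V stays 40.6 L; P/T = const ⇒ T₂ = 398 K, P₂ = 171 kPa.
W = 0 (no volume change).
ΔU = nCvΔT = 2.10×20.8×(398−509) = -4860 J.
Q = ΔU = -4860 J.

-4860 J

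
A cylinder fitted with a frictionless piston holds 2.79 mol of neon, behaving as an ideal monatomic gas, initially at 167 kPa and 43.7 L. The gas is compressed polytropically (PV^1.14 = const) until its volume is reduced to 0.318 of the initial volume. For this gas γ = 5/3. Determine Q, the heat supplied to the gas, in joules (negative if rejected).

-7160 J

T₁ = P₁V₁/(nR) = 167×43.7/(2.79×8.314) = 315 K.
Polytropic n=1.14: T₂ = T₁(V₁/V₂)^(n−1) = 315×(3.14)^0.14 = 369 K; P₂ = P₁(V₁/V₂)^n = 617 kPa.
W = (P₁V₁−P₂V₂)/(n−1) = (167×43.7−617×13.9)/0.14 = -9070 J.
ΔU = nCvΔT = 2.79×12.5×(369−315) = 1900 J.
Q = ΔU + W = -7160 J.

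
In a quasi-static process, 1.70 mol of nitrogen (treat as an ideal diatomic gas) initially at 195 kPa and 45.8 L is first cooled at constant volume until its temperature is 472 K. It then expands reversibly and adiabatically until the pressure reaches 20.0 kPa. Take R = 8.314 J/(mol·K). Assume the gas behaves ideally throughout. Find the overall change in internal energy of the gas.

T₁ = P₁V₁/(nR) = 195×45.8/(1.70×8.314) = 632 K.
Step 1 — Isochoric: V stays 45.8 L; P/T = const ⇒ T₂ = 472 K, P₂ = 146 kPa.
W = 0 (no volume change).
ΔU = nCvΔT = 1.70×20.8×(472−632) = -5650 J.
Q = ΔU = -5650 J.
State after step 1: P = 146 kPa, V = 45.8 L, T = 472 K.
Step 2 — Adiabatic: T₂/T₁ = (P₂/P₁)^((γ−1)/γ) ⇒ T₂ = 472×(0.137)^0.286 = 268 K; V₂ = 189 L.
ΔU = nCvΔT = 1.70×20.8×(268−472) = -7220 J.
Q = 0 for an adiabatic process, so W = −ΔU = 7220 J.
Net over both steps: W = 7220 J, Q = -5650 J, ΔU = -12900 J.

-12900 J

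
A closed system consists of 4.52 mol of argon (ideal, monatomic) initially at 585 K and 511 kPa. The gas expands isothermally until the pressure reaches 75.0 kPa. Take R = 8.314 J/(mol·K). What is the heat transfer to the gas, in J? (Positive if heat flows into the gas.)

V₁ = nRT₁/P₁ = 4.52×8.314×585/511 = 43.0 L.
Isothermal: T stays 585 K; PV = const ⇒ V₂ = 293 L, P₂ = 75.0 kPa.
ΔU = 0 (ideal gas, T constant).
W = nRT ln(V₂/V₁) = 4.52×8.314×585×ln(6.81) = 42200 J.
Q = ΔU + W = 42200 J.

42200 J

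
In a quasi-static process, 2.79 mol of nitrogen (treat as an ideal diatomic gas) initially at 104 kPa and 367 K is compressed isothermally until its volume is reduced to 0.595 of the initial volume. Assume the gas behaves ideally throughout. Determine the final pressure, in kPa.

175 kPa

V₁ = nRT₁/P₁ = 2.79×8.314×367/104 = 81.9 L.
Isothermal: T stays 367 K; PV = const ⇒ V₂ = 48.7 L, P₂ = 175 kPa.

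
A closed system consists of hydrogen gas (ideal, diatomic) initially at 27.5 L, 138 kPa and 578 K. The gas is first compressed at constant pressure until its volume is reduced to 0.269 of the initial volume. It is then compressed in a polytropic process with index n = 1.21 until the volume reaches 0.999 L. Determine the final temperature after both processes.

237 K

n = P₁V₁/(RT₁) = 138×27.5/(8.314×578) = 0.790 mol.
Step 1 — Isobaric: P stays 138 kPa; V/T = const ⇒ T₂ = 155 K, V₂ = 7.40 L.
W = PΔV = 138×(7.40−27.5) kPa·L = -2770 J.
ΔU = nCvΔT = 0.790×20.8×(155−578) = -6940 J.
Q = ΔU + W = nCpΔT = -9710 J.
State after step 1: P = 138 kPa, V = 7.40 L, T = 155 K.
Step 2 — Polytropic n=1.21: T₂ = T₁(V₁/V₂)^(n−1) = 155×(7.40)^0.21 = 237 K; P₂ = P₁(V₁/V₂)^n = 1560 kPa.
W = (P₁V₁−P₂V₂)/(n−1) = (138×7.40−1560×0.999)/0.21 = -2540 J.
ΔU = nCvΔT = 0.790×20.8×(237−155) = 1330 J.
Q = ΔU + W = -1210 J.
Net over both steps: W = -5310 J, Q = -10900 J, ΔU = -5600 J.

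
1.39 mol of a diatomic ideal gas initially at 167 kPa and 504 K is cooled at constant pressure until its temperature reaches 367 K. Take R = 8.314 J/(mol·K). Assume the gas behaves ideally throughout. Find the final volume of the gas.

25.4 L

V₁ = nRT₁/P₁ = 1.39×8.314×504/167 = 34.9 L.
Isobaric: P stays 167 kPa; V/T = const ⇒ T₂ = 367 K, V₂ = 25.4 L.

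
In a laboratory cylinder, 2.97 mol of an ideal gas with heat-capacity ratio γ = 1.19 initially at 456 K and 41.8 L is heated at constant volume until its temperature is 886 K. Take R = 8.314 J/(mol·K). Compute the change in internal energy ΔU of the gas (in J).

55900 J

P₁ = nRT₁/V₁ = 2.97×8.314×456/41.8 = 269 kPa.
Isochoric: V stays 41.8 L; P/T = const ⇒ T₂ = 886 K, P₂ = 523 kPa.
For an ideal gas ΔU = nCvΔT with Cv = R/(γ−1) = 43.8 J/(mol·K).
ΔU = 2.97×43.8×(886−456) = 55900 J.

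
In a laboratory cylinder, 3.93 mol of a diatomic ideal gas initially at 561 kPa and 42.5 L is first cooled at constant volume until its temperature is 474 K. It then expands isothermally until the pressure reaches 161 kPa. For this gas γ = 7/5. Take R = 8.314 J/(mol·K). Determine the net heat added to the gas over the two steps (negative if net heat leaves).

T₁ = P₁V₁/(nR) = 561×42.5/(3.93×8.314) = 730 K.
Step 1 — Isochoric: V stays 42.5 L; P/T = const ⇒ T₂ = 474 K, P₂ = 364 kPa.
W = 0 (no volume change).
ΔU = nCvΔT = 3.93×20.8×(474−730) = -20900 J.
Q = ΔU = -20900 J.
State after step 1: P = 364 kPa, V = 42.5 L, T = 474 K.
Step 2 — Isothermal: T stays 474 K; PV = const ⇒ V₂ = 96.2 L, P₂ = 161 kPa.
ΔU = 0 (ideal gas, T constant).
W = nRT ln(V₂/V₁) = 3.93×8.314×474×ln(2.26) = 12700 J.
Q = ΔU + W = 12700 J.
Net over both steps: W = 12700 J, Q = -8240 J, ΔU = -20900 J.

-8240 J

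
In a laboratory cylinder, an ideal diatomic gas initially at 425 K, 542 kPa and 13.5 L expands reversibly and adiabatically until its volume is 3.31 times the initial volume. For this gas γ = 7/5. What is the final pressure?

Adiabatic: TV^(γ−1) = const ⇒ T₂ = 425×(0.302)^0.400 = 263 K; PV^γ = const ⇒ P₂ = 101 kPa.

101 kPa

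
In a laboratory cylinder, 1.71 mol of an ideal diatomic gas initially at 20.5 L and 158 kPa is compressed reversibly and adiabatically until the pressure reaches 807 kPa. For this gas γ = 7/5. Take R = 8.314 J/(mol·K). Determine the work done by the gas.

-4810 J

T₁ = P₁V₁/(nR) = 158×20.5/(1.71×8.314) = 228 K.
Adiabatic: T₂/T₁ = (P₂/P₁)^((γ−1)/γ) ⇒ T₂ = 228×(5.11)^0.286 = 363 K; V₂ = 6.40 L.
ΔU = nCvΔT = 1.71×20.8×(363−228) = 4810 J.
Q = 0 for an adiabatic process, so W = −ΔU = -4810 J.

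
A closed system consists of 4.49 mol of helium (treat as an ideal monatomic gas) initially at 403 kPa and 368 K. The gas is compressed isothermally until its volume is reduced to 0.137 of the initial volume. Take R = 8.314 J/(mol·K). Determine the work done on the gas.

V₁ = nRT₁/P₁ = 4.49×8.314×368/403 = 34.1 L.
Isothermal: T stays 368 K; PV = const ⇒ V₂ = 4.67 L, P₂ = 2940 kPa.
W = nRT ln(V₂/V₁) = 4.49×8.314×368×ln(0.137) = -27300 J.
Work done on the gas = −W_by = 27300 J.

27300 J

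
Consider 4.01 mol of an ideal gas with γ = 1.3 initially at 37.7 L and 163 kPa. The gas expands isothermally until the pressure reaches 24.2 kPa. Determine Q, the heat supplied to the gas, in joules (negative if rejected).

T₁ = P₁V₁/(nR) = 163×37.7/(4.01×8.314) = 184 K.
Isothermal: T stays 184 K; PV = const ⇒ V₂ = 254 L, P₂ = 24.2 kPa.
ΔU = 0 (ideal gas, T constant).
W = nRT ln(V₂/V₁) = 4.01×8.314×184×ln(6.74) = 11700 J.
Q = ΔU + W = 11700 J.

11700 J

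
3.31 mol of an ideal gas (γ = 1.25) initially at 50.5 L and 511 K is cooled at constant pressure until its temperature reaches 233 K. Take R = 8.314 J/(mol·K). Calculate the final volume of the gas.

23.0 L

P₁ = nRT₁/V₁ = 3.31×8.314×511/50.5 = 278 kPa.
Isobaric: P stays 278 kPa; V/T = const ⇒ T₂ = 233 K, V₂ = 23.0 L.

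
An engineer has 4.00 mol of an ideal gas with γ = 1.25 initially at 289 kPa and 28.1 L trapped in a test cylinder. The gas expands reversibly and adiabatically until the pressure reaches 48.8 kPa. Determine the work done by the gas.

9720 J

T₁ = P₁V₁/(nR) = 289×28.1/(4.00×8.314) = 244 K.
Adiabatic: T₂/T₁ = (P₂/P₁)^((γ−1)/γ) ⇒ T₂ = 244×(0.169)^0.200 = 171 K; V₂ = 117 L.
ΔU = nCvΔT = 4.00×33.3×(171−244) = -9720 J.
Q = 0 for an adiabatic process, so W = −ΔU = 9720 J.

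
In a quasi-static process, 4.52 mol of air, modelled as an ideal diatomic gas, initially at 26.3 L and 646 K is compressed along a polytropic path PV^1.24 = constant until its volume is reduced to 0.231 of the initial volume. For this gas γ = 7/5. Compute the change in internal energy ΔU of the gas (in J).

25600 J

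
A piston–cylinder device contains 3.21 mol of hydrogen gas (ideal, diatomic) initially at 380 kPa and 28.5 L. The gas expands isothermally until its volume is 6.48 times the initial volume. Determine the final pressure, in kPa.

58.6 kPa

T₁ = P₁V₁/(nR) = 380×28.5/(3.21×8.314) = 406 K.
Isothermal: T stays 406 K; PV = const ⇒ V₂ = 185 L, P₂ = 58.6 kPa.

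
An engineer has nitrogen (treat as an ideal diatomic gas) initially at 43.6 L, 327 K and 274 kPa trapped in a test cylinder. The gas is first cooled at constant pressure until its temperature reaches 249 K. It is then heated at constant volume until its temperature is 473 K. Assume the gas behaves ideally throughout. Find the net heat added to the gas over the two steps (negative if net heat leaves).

10500 J

n = P₁V₁/(RT₁) = 274×43.6/(8.314×327) = 4.39 mol.
Step 1 — Isobaric: P stays 274 kPa; V/T = const ⇒ T₂ = 249 K, V₂ = 33.2 L.
W = PΔV = 274×(33.2−43.6) kPa·L = -2850 J.
ΔU = nCvΔT = 4.39×20.8×(249−327) = -7120 J.
Q = ΔU + W = nCpΔT = -9970 J.
State after step 1: P = 274 kPa, V = 33.2 L, T = 249 K.
Step 2 — Isochoric: V stays 33.2 L; P/T = const ⇒ T₂ = 473 K, P₂ = 520 kPa.
W = 0 (no volume change).
ΔU = nCvΔT = 4.39×20.8×(473−249) = 20500 J.
Q = ΔU = 20500 J.
Net over both steps: W = -2850 J, Q = 10500 J, ΔU = 13300 J.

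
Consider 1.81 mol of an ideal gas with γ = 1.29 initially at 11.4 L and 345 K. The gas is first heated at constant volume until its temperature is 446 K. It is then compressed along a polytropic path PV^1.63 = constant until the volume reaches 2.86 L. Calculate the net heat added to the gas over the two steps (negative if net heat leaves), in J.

22600 J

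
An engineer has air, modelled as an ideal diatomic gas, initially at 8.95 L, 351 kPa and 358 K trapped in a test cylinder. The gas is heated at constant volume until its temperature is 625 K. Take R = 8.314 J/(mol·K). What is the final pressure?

Isochoric: V stays 8.95 L; P/T = const ⇒ T₂ = 625 K, P₂ = 613 kPa.

613 kPa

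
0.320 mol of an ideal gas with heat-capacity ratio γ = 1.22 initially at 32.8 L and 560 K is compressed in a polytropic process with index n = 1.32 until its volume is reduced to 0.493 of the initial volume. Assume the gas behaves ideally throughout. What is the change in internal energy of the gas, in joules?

P₁ = nRT₁/V₁ = 0.320×8.314×560/32.8 = 45.4 kPa.
Polytropic n=1.32: T₂ = T₁(V₁/V₂)^(n−1) = 560×(2.03)^0.32 = 702 K; P₂ = P₁(V₁/V₂)^n = 116 kPa.
For an ideal gas ΔU = nCvΔT with Cv = R/(γ−1) = 37.8 J/(mol·K).
ΔU = 0.320×37.8×(702−560) = 1720 J.

1720 J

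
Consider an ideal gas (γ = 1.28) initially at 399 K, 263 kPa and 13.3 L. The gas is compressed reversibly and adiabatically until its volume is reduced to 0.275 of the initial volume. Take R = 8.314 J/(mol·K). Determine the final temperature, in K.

573 K

Adiabatic: TV^(γ−1) = const ⇒ T₂ = 399×(3.64)^0.280 = 573 K; PV^γ = const ⇒ P₂ = 1370 kPa.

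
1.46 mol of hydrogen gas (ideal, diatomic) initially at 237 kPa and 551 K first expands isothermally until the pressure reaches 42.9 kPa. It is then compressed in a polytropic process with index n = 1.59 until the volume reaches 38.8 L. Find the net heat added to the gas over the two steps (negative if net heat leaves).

V₁ = nRT₁/P₁ = 1.46×8.314×551/237 = 28.2 L.
Step 1 — Isothermal: T stays 551 K; PV = const ⇒ V₂ = 156 L, P₂ = 42.9 kPa.
ΔU = 0 (ideal gas, T constant).
W = nRT ln(V₂/V₁) = 1.46×8.314×551×ln(5.52) = 11400 J.
Q = ΔU + W = 11400 J.
State after step 1: P = 42.9 kPa, V = 156 L, T = 551 K.
Step 2 — Polytropic n=1.59: T₂ = T₁(V₁/V₂)^(n−1) = 551×(4.02)^0.59 = 1250 K; P₂ = P₁(V₁/V₂)^n = 392 kPa.
W = (P₁V₁−P₂V₂)/(n−1) = (42.9×156−392×38.8)/0.59 = -14400 J.
ΔU = nCvΔT = 1.46×20.8×(1250−551) = 21300 J.
Q = ΔU + W = 6850 J.
Net over both steps: W = -2990 J, Q = 18300 J, ΔU = 21300 J.

18300 J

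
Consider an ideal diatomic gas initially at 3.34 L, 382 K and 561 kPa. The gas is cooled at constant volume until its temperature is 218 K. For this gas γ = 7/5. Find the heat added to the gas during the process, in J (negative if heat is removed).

-2010 J

n = P₁V₁/(RT₁) = 561×3.34/(8.314×382) = 0.590 mol.
Isochoric: V stays 3.34 L; P/T = const ⇒ T₂ = 218 K, P₂ = 320 kPa.
W = 0 (no volume change).
ΔU = nCvΔT = 0.590×20.8×(218−382) = -2010 J.
Q = ΔU = -2010 J.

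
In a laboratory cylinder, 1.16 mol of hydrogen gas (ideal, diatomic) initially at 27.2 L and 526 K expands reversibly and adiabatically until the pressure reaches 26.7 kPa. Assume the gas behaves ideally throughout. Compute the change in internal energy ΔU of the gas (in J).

-5400 J

P₁ = nRT₁/V₁ = 1.16×8.314×526/27.2 = 187 kPa.
Adiabatic: T₂/T₁ = (P₂/P₁)^((γ−1)/γ) ⇒ T₂ = 526×(0.143)^0.286 = 302 K; V₂ = 109 L.
For an ideal gas ΔU = nCvΔT with Cv = (5/2)R = 20.8 J/(mol·K).
ΔU = 1.16×20.8×(302−526) = -5400 J.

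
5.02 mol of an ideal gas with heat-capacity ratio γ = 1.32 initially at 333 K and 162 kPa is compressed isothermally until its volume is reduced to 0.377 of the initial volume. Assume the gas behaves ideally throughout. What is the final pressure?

V₁ = nRT₁/P₁ = 5.02×8.314×333/162 = 85.8 L.
Isothermal: T stays 333 K; PV = const ⇒ V₂ = 32.3 L, P₂ = 430 kPa.

430 kPa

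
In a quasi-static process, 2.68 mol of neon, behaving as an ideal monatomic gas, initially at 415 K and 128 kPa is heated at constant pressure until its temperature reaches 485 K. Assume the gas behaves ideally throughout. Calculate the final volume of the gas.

V₁ = nRT₁/P₁ = 2.68×8.314×415/128 = 72.2 L.
Isobaric: P stays 128 kPa; V/T = const ⇒ T₂ = 485 K, V₂ = 84.4 L.

84.4 L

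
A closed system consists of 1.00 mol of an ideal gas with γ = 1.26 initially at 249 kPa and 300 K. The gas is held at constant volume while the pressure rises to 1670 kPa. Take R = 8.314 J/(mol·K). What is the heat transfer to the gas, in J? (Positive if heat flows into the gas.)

54700 J

V₁ = nRT₁/P₁ = 1.00×8.314×300/249 = 10.0 L.
Isochoric: V stays 10.0 L; P/T = const ⇒ T₂ = 2010 K, P₂ = 1670 kPa.
W = 0 (no volume change).
ΔU = nCvΔT = 1.00×32.0×(2010−300) = 54700 J.
Q = ΔU = 54700 J.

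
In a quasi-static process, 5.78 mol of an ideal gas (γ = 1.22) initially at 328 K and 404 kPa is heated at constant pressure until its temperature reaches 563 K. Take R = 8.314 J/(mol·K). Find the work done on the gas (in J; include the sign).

V₁ = nRT₁/P₁ = 5.78×8.314×328/404 = 39.0 L.
Isobaric: P stays 404 kPa; V/T = const ⇒ T₂ = 563 K, V₂ = 67.0 L.
W = PΔV = 404×(67.0−39.0) kPa·L = 11300 J.
Work done on the gas = −W_by = -11300 J.

-11300 J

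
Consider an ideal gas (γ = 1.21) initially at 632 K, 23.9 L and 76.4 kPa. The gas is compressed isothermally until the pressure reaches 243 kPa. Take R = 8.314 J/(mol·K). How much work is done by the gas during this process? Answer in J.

n = P₁V₁/(RT₁) = 76.4×23.9/(8.314×632) = 0.348 mol.
Isothermal: T stays 632 K; PV = const ⇒ V₂ = 7.51 L, P₂ = 243 kPa.
W = nRT ln(V₂/V₁) = 0.348×8.314×632×ln(0.314) = -2110 J.

-2110 J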